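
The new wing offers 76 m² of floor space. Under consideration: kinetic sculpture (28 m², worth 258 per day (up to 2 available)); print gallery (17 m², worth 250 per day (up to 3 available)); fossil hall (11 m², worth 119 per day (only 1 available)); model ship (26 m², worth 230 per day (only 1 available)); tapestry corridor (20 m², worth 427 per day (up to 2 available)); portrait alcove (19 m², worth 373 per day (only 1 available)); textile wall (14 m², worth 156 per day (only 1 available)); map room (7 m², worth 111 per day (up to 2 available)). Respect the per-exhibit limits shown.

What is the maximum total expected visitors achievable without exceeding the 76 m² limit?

1477

Density check — tapestry corridor 21.35, portrait alcove 19.63, map room 15.86, print gallery 14.71 are the best per m².
Taking the top-ratio exhibits first gives 2×tapestry corridor + portrait alcove + 2×map room for 1449 (73 m²).
Replace 2×map room with print gallery: the trade gains 28 net, giving 1477 at 76 m².
Every other selection either busts 76 m² or exceeds an availability limit or fails to beat 1477.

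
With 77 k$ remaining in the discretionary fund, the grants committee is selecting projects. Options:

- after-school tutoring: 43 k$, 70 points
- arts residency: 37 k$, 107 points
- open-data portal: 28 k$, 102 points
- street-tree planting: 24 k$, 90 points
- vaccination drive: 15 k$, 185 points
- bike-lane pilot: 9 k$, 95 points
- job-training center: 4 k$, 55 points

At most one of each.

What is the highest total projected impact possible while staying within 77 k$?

472

By projected impact per k$: job-training center 13.75, vaccination drive 12.33, bike-lane pilot 10.56, street-tree planting 3.75 lead.
The ratio heuristic lands on street-tree planting + vaccination drive + bike-lane pilot + job-training center (425) but leaves 25 k$ idle.
Dropping job-training center frees 4 k$; slotting in open-data portal (28 k$) lifts the total to 472 at 76 k$.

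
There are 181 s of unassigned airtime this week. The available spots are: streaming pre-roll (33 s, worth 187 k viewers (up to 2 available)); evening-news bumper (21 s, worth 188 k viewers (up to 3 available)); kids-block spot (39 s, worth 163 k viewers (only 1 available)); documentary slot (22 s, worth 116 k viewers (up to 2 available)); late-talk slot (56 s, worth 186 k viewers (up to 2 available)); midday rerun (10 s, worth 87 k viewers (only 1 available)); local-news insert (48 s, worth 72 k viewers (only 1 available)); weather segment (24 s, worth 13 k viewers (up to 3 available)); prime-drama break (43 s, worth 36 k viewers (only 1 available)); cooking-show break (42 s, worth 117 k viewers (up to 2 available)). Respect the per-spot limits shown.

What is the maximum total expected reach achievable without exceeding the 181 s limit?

1188

Ranking by ratio (expected reach/s): evening-news bumper 8.95, midday rerun 8.70, streaming pre-roll 5.67.
Greedy by ratio would take 2×streaming pre-roll + 3×evening-news bumper + documentary slot + midday rerun: 161 s used, total 1141.
Replace documentary slot with kids-block spot: the trade gains 47 net, giving 1188 at 178 s.
Every other selection either busts 181 s or exceeds an availability limit or fails to beat 1188.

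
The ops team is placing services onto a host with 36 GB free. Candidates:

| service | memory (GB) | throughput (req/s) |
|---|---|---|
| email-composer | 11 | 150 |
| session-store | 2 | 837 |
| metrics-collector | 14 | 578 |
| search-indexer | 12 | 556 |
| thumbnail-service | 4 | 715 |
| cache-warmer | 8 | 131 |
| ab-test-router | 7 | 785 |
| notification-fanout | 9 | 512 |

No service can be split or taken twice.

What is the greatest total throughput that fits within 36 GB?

3427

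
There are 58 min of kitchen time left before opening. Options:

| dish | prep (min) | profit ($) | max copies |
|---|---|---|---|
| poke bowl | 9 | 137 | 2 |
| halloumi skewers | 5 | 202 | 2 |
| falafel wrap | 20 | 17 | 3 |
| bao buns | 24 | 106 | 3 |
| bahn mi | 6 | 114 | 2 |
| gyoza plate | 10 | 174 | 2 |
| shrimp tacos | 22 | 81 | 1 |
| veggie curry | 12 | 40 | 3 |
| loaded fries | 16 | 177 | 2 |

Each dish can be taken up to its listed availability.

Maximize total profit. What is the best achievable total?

1157

Taking the top-ratio dishes first gives poke bowl + 2×halloumi skewers + 2×bahn mi + 2×gyoza plate for 1117 (51 min).
The 9 min tied up in poke bowl is better spent on loaded fries — total rises to 1157 (58 min).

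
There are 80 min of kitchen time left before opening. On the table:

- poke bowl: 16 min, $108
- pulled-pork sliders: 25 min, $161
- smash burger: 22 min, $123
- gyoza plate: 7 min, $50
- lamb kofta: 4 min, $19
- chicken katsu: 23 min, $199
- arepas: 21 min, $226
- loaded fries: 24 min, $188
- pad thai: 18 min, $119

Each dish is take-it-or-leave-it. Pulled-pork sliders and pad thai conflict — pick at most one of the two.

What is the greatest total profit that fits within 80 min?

Taking gyoza plate + lamb kofta + chicken katsu + arepas + loaded fries: 79 min used, 682 in profit.

682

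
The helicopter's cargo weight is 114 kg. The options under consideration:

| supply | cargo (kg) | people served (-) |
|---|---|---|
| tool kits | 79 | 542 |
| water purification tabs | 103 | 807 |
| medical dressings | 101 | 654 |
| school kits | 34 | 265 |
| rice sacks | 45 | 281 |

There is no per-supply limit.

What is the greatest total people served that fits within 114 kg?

811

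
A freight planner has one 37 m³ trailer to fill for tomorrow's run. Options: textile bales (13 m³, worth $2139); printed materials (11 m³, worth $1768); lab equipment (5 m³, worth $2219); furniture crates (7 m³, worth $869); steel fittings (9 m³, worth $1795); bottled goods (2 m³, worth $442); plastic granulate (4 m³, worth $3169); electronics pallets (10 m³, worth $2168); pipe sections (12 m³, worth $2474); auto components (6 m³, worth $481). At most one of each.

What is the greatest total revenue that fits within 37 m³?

10662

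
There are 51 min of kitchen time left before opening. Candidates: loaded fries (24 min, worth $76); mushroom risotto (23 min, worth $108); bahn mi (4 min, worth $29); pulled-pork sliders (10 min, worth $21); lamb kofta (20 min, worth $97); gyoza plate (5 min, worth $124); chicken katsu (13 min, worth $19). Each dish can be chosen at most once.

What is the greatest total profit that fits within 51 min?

Density check — gyoza plate 24.80, bahn mi 7.25, lamb kofta 4.85 are the best per min.
A density-first pass picks bahn mi + pulled-pork sliders + lamb kofta + gyoza plate — 271 at 39 min.
Dropping bahn mi and pulled-pork sliders frees 14 min; slotting in mushroom risotto (23 min) lifts the total to 329 at 48 min.
Nothing else within 51 min beats 329.

329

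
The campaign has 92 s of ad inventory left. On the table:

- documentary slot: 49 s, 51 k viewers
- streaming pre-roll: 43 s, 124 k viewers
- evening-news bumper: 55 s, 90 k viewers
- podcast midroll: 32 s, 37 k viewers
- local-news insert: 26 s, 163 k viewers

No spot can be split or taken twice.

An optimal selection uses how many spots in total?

2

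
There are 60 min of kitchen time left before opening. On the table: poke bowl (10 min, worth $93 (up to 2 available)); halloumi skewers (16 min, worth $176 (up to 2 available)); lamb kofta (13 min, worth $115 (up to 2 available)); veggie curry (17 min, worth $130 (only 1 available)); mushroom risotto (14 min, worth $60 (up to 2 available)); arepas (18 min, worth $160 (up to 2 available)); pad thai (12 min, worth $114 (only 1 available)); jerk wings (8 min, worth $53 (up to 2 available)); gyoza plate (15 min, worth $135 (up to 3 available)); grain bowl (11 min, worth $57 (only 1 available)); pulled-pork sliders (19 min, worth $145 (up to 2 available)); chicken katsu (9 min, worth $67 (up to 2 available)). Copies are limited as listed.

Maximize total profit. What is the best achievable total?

605

The ratio heuristic lands on poke bowl + 2×halloumi skewers + pad thai (559) but leaves 6 min idle.
Dropping pad thai frees 12 min; slotting in arepas (18 min) lifts the total to 605 at 60 min.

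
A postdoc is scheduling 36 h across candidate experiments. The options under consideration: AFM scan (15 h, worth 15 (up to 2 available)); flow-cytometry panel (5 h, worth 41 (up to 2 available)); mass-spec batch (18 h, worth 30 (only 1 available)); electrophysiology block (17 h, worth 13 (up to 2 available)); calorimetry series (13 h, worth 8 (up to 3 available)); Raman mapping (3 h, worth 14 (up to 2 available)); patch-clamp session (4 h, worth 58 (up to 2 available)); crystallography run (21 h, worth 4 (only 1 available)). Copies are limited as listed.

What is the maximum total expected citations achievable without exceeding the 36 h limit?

228

Density check — patch-clamp session 14.50, flow-cytometry panel 8.20, Raman mapping 4.67, mass-spec batch 1.67 are the best per h.
Greedy by ratio would take 2×flow-cytometry panel + 2×Raman mapping + 2×patch-clamp session: 24 h used, total 226.
Replace 2×Raman mapping with mass-spec batch: the trade gains 2 net, giving 228 at 36 h.
Every other selection either busts 36 h or exceeds an availability limit or fails to beat 228.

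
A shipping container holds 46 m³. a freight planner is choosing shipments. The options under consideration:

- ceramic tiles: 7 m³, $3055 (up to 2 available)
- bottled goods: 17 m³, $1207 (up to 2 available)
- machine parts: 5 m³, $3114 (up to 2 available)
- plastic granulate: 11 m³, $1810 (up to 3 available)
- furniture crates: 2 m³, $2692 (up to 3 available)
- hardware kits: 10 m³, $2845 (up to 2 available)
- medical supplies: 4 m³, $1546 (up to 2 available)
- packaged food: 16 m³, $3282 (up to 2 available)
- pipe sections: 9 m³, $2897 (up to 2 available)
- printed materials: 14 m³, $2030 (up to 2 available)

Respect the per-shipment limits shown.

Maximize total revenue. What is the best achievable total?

Density check — furniture crates 1346.00, machine parts 622.80, ceramic tiles 436.43, medical supplies 386.50 are the best per m³.
The ratio heuristic lands on 2×ceramic tiles + 2×machine parts + 3×furniture crates + 2×medical supplies (23506) but leaves 8 m³ idle.
Replace medical supplies with pipe sections: the trade gains 1351 net, giving 24857 at 43 m³.

24857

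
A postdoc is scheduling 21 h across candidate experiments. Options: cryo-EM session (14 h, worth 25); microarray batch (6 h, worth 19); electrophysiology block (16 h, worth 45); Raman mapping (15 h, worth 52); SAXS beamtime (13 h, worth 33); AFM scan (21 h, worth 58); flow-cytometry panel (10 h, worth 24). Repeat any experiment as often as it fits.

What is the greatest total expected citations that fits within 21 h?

71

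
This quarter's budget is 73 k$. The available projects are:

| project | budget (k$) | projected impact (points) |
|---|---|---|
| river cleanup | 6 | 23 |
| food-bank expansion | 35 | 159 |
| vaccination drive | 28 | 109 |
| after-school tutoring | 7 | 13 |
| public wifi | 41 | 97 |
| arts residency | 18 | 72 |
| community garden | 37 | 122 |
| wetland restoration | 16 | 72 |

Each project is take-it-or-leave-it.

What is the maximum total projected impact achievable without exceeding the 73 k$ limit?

303

Food-bank expansion + arts residency + wetland restoration uses 69 of the 73 k$ and totals 303.
Runner-up river cleanup + food-bank expansion + vaccination drive tops out at 291.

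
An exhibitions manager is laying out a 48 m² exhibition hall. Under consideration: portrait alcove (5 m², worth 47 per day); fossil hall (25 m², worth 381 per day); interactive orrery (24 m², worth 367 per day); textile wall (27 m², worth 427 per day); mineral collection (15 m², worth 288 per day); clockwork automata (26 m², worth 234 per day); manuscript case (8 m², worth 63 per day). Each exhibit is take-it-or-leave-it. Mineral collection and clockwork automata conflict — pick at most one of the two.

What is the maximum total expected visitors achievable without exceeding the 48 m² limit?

762

Density check — mineral collection 19.20, textile wall 15.81, interactive orrery 15.29, fossil hall 15.24 are the best per m².
The ratio ordering already packs tightly: portrait alcove + textile wall + mineral collection, 47 m², 762.
Nothing else feasible within 48 m² beats 762.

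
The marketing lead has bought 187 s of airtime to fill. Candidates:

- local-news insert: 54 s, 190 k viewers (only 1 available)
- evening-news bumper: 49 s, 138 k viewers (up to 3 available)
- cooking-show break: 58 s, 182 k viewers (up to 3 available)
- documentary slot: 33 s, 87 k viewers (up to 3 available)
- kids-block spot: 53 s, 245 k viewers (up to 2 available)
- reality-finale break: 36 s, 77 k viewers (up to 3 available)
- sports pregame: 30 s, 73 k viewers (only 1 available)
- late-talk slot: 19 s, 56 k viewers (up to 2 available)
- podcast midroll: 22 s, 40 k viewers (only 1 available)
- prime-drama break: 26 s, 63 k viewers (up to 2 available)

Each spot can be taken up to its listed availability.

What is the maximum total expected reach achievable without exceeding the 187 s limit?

Filling by ratio: local-news insert + 2×kids-block spot + late-talk slot for 736, with 8 s left unused.
Dropping late-talk slot frees 19 s; slotting in prime-drama break (26 s) lifts the total to 743 at 186 s.
Every other selection either busts 187 s or exceeds an availability limit or fails to beat 743.

743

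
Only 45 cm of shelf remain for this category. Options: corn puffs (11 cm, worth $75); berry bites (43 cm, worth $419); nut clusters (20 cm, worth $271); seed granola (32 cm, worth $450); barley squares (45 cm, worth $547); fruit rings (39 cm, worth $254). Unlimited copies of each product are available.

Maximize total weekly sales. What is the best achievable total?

A density-first pass picks corn puffs + seed granola — 525 at 43 cm.
Replace corn puffs and seed granola with barley squares: the trade gains 22 net, giving 547 at 45 cm.
That's the maximum — no swap from here does better than 547.

547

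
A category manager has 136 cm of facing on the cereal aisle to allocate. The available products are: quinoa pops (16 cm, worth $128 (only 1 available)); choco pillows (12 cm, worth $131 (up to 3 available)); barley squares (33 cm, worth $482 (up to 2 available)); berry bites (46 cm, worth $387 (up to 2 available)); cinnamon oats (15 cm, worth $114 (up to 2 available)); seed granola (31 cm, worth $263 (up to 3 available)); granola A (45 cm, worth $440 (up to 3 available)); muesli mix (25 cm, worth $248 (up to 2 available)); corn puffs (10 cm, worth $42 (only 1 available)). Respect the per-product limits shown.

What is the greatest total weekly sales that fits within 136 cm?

1666

By weekly sales per cm: barley squares 14.61, choco pillows 10.92, muesli mix 9.92 lead.
A density-first pass picks 3×choco pillows + 2×barley squares + muesli mix — 1605 at 127 cm.
Replace choco pillows and muesli mix with granola A: the trade gains 61 net, giving 1666 at 135 cm.
No other feasible combination exceeds 1666.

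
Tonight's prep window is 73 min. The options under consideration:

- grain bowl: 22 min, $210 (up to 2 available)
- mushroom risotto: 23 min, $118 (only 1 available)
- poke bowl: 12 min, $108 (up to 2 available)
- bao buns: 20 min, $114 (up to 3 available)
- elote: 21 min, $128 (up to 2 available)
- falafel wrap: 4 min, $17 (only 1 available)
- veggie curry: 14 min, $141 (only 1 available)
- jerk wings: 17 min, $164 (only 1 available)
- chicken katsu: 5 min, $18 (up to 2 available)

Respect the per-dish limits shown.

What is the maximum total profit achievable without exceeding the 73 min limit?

692

By profit per min: veggie curry 10.07, jerk wings 9.65, grain bowl 9.55, poke bowl 9.00 lead.
Taking the top-ratio dishes first gives grain bowl + poke bowl + falafel wrap + veggie curry + jerk wings for 640 (69 min).
Replace falafel wrap and veggie curry with grain bowl: the trade gains 52 net, giving 692 at 73 min.
No other feasible combination exceeds 692.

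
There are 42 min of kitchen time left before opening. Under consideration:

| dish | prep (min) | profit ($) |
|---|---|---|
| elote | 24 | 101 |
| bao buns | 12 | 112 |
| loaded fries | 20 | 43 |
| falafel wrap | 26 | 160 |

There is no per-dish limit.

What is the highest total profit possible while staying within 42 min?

336

3×bao buns uses 36 of the 42 min and totals 336.
The spare 6 min is too small for any remaining dish, and no exchange beats 336.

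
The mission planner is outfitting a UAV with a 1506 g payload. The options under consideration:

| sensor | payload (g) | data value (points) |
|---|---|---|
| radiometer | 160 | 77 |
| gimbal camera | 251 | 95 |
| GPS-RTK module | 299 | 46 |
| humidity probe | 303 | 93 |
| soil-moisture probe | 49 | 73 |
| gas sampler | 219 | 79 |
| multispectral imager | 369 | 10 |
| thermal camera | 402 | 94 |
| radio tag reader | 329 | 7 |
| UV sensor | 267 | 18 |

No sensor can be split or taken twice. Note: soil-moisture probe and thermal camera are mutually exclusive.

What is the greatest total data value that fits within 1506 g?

Taking radiometer + gimbal camera + GPS-RTK module + humidity probe + soil-moisture probe + gas sampler: 1281 g used, 463 in data value.
No other feasible combination exceeds 463.

463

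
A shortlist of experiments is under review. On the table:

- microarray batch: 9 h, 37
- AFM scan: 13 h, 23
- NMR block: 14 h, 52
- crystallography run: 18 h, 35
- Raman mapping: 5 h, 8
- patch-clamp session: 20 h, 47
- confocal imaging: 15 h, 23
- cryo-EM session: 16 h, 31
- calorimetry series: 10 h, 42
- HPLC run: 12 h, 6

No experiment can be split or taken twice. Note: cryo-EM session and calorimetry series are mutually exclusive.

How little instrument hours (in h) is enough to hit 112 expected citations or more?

Look for the lowest-instrument combination reaching 112.
Taking microarray batch + NMR block + calorimetry series gives 131 (≥ 112) for 33 h.
Any bundle with less than 33 h falls short of 112.

33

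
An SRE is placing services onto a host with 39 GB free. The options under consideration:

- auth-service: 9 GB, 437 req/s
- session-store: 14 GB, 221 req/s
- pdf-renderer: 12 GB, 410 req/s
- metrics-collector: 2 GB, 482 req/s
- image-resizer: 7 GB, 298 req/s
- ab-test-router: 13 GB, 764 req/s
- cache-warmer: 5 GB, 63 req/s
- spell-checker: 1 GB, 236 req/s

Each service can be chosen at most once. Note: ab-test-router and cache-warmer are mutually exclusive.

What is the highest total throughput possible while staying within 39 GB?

2329

Taking auth-service + pdf-renderer + metrics-collector + ab-test-router + spell-checker: 37 GB used, 2329 in throughput.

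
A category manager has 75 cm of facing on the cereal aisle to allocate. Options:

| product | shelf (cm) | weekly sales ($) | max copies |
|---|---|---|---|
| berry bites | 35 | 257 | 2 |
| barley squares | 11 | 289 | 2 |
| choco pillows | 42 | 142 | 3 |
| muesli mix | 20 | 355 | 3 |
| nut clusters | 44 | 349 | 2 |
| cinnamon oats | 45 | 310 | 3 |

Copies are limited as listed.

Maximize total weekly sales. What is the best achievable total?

A density-first pass picks 2×barley squares + 2×muesli mix — 1288 at 62 cm.
Dropping barley squares frees 11 cm; slotting in muesli mix (20 cm) lifts the total to 1354 at 71 cm.
No other feasible combination exceeds 1354.

1354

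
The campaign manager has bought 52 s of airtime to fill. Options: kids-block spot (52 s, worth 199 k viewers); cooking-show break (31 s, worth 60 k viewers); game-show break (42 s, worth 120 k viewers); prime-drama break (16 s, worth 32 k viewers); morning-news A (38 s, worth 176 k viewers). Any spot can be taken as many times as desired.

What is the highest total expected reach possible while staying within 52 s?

199

Greedy by ratio would take morning-news A: 38 s used, total 176.
The 38 s tied up in morning-news A is better spent on kids-block spot — total rises to 199 (52 s).
Every other selection either busts 52 s or fails to beat 199.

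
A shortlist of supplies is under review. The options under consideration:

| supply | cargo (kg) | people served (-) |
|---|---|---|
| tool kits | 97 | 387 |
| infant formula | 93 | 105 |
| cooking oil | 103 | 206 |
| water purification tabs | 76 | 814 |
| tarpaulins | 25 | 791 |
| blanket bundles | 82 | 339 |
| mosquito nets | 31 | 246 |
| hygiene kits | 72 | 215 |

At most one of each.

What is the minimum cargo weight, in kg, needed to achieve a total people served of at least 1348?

101

Look for the lowest-cargo combination reaching 1348.
water purification tabs + tarpaulins reaches 1605 using 101 kg.
Any bundle with less than 101 kg falls short of 1348.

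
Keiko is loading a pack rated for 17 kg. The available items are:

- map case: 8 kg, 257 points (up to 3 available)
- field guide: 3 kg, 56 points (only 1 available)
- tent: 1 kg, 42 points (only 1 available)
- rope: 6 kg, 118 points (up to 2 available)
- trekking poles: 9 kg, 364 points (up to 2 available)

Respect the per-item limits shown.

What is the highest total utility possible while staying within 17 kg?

Filling by ratio: tent + rope + trekking poles for 524, with 1 kg left unused.
Replace tent and rope with map case: the trade gains 97 net, giving 621 at 17 kg.
Nothing else within 17 kg beats 621.

621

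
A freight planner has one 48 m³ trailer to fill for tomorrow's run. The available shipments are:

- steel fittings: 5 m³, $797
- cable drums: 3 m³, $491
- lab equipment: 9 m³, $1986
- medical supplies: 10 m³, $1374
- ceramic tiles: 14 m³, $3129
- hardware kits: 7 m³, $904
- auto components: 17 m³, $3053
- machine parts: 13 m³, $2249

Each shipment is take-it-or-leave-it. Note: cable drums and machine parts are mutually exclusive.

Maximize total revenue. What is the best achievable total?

Ranking by ratio (revenue/m³): ceramic tiles 223.50, lab equipment 220.67, auto components 179.59.
Steel fittings + cable drums + lab equipment + ceramic tiles + auto components uses 48 of the 48 m³ and totals 9456.

9456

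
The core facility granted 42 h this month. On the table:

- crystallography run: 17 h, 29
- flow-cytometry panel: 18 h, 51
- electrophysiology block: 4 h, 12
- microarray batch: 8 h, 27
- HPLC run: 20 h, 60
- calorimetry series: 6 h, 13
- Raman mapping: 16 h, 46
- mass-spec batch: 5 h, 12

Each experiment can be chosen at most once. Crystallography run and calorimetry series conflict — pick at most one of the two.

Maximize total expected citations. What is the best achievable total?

124

Taking the top-ratio experiments first gives electrophysiology block + microarray batch + HPLC run + mass-spec batch for 111 (37 h).
A better packing is flow-cytometry panel + microarray batch + Raman mapping: 42 h, total 124.
That's the maximum — no feasible swap from here does better than 124.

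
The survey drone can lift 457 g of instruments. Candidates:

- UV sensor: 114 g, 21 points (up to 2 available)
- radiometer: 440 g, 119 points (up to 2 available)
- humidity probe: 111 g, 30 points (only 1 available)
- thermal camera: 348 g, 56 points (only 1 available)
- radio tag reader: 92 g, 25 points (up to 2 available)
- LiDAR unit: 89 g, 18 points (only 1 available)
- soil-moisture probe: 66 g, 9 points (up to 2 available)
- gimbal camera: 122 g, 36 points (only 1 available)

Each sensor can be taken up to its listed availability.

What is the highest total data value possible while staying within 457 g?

Ranking by ratio (data value/g): gimbal camera 0.30, radio tag reader 0.27, radiometer 0.27.
Filling by ratio: humidity probe + 2×radio tag reader + gimbal camera for 116, with 40 g left unused.
Replace humidity probe and 2×radio tag reader and gimbal camera with radiometer: the trade gains 3 net, giving 119 at 440 g.
Every other selection either busts 457 g or exceeds an availability limit or fails to beat 119.

119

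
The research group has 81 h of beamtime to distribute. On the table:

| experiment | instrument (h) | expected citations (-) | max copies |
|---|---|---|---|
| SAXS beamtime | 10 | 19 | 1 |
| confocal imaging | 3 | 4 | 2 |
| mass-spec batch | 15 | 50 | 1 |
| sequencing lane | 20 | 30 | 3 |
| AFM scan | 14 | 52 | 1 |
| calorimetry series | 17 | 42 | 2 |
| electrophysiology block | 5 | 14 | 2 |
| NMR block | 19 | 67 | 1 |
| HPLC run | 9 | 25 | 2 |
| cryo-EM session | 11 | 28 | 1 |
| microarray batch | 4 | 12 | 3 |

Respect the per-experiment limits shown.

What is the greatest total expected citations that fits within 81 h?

261

Density check — AFM scan 3.71, NMR block 3.53, mass-spec batch 3.33 are the best per h.
Greedy by ratio would take mass-spec batch + AFM scan + 2×electrophysiology block + NMR block + HPLC run + 3×microarray batch: 79 h used, total 258.
The 9 h tied up in HPLC run is better spent on cryo-EM session — total rises to 261 (81 h).
That's the maximum — no swap from here does better than 261.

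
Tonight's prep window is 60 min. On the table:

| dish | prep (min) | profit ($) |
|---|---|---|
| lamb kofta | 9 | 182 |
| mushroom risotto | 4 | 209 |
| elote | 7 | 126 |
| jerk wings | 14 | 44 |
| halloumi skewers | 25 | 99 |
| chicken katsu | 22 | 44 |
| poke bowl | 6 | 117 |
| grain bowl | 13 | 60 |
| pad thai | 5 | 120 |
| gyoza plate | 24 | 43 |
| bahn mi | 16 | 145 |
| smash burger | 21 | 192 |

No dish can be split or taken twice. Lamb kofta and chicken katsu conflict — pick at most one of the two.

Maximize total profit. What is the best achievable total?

Ranking by ratio (profit/min): mushroom risotto 52.25, pad thai 24.00, lamb kofta 20.22.
Taking the top-ratio dishes first gives lamb kofta + mushroom risotto + elote + poke bowl + pad thai + smash burger for 946 (52 min).
Replace smash burger with grain bowl + bahn mi: the trade gains 13 net, giving 959 at 60 min.
Next best is lamb kofta + mushroom risotto + elote + poke bowl + pad thai + smash burger at 946 (52 min) — short by 13.

959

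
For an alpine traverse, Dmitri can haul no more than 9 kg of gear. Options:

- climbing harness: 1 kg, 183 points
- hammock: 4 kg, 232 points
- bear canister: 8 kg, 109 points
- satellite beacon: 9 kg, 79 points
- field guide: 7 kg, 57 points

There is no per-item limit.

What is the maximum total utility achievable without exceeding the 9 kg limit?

1647

Best packing: 9×climbing harness — 9 kg, 1647 total.
That's the maximum — no swap from here does better than 1647.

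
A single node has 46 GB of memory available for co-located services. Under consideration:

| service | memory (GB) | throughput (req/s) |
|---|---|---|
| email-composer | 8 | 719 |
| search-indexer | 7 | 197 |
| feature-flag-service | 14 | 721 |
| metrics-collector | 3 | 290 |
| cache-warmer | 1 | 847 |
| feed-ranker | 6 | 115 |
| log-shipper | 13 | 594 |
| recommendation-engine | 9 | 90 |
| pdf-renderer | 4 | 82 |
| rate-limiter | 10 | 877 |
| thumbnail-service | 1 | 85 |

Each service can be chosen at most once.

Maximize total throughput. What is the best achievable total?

3758

Greedy by ratio would take email-composer + search-indexer + feature-flag-service + metrics-collector + cache-warmer + rate-limiter + thumbnail-service: 44 GB used, total 3736.
The 11 GB tied up in search-indexer and metrics-collector and thumbnail-service is better spent on log-shipper — total rises to 3758 (46 GB).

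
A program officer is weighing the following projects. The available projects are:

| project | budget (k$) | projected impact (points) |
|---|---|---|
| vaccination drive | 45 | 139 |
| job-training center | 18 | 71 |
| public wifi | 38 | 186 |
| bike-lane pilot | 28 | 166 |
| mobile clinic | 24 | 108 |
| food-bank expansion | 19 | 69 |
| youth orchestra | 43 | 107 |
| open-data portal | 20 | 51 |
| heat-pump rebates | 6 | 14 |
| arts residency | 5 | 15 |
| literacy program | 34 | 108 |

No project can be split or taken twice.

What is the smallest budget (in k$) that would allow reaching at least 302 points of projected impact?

Minimise k$ subject to total projected impact ≥ 302.
bike-lane pilot + mobile clinic + heat-pump rebates + arts residency reaches 303 using 63 k$.
Below 63 k$ the best achievable stays under 302.

63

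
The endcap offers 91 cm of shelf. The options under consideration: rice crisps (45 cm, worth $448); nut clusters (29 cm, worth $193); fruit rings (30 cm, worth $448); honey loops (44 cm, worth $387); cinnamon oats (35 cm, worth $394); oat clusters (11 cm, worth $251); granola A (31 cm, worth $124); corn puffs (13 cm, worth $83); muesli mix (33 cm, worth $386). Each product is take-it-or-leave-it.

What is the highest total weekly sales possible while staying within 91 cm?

The ratio heuristic lands on fruit rings + oat clusters + corn puffs + muesli mix (1168) but leaves 4 cm idle.
Dropping muesli mix frees 33 cm; slotting in cinnamon oats (35 cm) lifts the total to 1176 at 89 cm.

1176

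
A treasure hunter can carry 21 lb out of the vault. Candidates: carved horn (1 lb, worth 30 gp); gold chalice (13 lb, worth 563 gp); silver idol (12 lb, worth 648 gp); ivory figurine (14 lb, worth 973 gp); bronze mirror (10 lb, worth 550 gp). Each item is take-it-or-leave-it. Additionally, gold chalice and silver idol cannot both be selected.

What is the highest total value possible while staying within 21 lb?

1003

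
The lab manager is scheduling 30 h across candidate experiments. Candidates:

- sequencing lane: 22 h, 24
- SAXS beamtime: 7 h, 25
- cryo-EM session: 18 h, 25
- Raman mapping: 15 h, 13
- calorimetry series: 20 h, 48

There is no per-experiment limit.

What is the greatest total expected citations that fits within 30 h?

100

4×SAXS beamtime uses 28 of the 30 h and totals 100.
The spare 2 h is too small for any remaining experiment, and no exchange beats 100.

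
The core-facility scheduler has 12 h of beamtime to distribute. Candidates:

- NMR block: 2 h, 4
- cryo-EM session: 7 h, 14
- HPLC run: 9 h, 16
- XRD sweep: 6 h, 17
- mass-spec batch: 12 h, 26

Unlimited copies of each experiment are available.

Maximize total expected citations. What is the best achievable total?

34

The ratio ordering already packs tightly: 2×XRD sweep, 12 h, 34.
No other feasible combination exceeds 34.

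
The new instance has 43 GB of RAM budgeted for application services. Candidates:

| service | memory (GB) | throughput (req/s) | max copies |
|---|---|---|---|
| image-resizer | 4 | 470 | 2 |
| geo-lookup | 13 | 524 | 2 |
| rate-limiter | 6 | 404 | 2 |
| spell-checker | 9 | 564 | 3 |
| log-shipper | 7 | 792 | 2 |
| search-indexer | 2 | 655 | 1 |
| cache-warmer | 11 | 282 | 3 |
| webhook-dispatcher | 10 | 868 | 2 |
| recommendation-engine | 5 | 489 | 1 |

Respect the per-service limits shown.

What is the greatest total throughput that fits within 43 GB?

4612

Density check — search-indexer 327.50, image-resizer 117.50, log-shipper 113.14 are the best per GB.
A density-first pass picks 2×image-resizer + 2×log-shipper + search-indexer + webhook-dispatcher + recommendation-engine — 4536 at 39 GB.
Replace log-shipper with webhook-dispatcher: the trade gains 76 net, giving 4612 at 42 GB.
That's the maximum — no swap from here does better than 4612.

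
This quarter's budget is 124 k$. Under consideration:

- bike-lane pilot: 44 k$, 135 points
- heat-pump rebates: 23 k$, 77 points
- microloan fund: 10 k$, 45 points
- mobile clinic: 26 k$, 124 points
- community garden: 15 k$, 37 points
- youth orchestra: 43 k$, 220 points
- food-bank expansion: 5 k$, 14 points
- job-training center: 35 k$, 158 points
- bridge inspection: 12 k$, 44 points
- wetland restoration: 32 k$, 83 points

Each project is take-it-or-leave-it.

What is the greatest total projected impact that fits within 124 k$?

Taking microloan fund + mobile clinic + youth orchestra + food-bank expansion + job-training center: 119 k$ used, 561 in projected impact.

561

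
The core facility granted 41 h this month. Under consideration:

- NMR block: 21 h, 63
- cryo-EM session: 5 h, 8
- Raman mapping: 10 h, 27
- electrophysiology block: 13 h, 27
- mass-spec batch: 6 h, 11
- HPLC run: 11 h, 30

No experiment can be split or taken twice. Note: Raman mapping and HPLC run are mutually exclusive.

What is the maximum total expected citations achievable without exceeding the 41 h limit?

Ranking by ratio (expected citations/h): NMR block 3.00, HPLC run 2.73, Raman mapping 2.70.
Best packing: NMR block + mass-spec batch + HPLC run — 38 h, 104 total.
Next best is NMR block + Raman mapping + mass-spec batch at 101 (37 h) — short by 3.

104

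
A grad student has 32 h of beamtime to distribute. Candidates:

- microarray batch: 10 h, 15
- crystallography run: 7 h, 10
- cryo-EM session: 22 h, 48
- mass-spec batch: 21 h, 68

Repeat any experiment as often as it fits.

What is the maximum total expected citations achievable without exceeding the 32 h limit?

83

Density check — mass-spec batch 3.24, cryo-EM session 2.18, microarray batch 1.50, crystallography run 1.43 are the best per h.
Microarray batch + mass-spec batch uses 31 of the 32 h and totals 83.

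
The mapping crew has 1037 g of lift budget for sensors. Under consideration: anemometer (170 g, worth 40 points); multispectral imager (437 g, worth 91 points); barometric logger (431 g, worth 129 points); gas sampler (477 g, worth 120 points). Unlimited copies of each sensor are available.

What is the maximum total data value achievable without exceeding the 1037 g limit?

298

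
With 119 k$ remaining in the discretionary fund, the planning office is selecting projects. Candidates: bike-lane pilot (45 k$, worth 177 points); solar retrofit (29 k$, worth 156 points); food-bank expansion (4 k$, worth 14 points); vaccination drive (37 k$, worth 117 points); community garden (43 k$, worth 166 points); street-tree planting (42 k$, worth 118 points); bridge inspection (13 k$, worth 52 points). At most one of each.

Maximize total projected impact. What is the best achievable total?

By projected impact per k$: solar retrofit 5.38, bridge inspection 4.00, bike-lane pilot 3.93 lead.
A density-first pass picks bike-lane pilot + solar retrofit + food-bank expansion + bridge inspection — 399 at 91 k$.
Dropping food-bank expansion and bridge inspection frees 17 k$; slotting in community garden (43 k$) lifts the total to 499 at 117 k$.

499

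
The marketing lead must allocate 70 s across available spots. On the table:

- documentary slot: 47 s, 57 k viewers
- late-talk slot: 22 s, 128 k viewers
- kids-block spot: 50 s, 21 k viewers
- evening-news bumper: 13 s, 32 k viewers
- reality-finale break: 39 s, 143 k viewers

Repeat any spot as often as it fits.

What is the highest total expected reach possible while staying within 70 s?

384

Taking 3×late-talk slot: 66 s used, 384 in expected reach.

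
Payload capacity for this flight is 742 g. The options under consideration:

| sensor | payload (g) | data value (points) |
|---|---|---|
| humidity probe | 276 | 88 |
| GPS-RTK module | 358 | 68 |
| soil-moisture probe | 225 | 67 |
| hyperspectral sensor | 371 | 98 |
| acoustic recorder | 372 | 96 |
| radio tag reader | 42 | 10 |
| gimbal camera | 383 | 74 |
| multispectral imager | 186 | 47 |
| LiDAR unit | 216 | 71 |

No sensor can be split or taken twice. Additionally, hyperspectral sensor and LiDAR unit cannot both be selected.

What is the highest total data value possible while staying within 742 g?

Taking humidity probe + soil-moisture probe + LiDAR unit: 717 g used, 226 in data value.
Nothing else feasible within 742 g beats 226.

226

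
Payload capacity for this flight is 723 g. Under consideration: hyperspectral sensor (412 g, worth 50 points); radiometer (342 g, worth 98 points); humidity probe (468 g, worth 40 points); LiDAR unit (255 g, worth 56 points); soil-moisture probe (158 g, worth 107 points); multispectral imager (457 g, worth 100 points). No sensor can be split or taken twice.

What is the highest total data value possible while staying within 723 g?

207

Greedy by ratio would take radiometer + soil-moisture probe: 500 g used, total 205.
Dropping radiometer frees 342 g; slotting in multispectral imager (457 g) lifts the total to 207 at 615 g.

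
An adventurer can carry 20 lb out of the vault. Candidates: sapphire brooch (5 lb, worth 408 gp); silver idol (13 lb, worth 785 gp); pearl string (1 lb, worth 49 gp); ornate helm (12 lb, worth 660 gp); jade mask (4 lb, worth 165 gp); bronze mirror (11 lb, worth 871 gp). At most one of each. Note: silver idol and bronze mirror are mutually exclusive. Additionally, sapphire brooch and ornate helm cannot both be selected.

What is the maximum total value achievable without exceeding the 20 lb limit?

A density-first pass picks sapphire brooch + pearl string + bronze mirror — 1328 at 17 lb.
The 1 lb tied up in pearl string is better spent on jade mask — total rises to 1444 (20 lb).
That's the maximum — no feasible swap from here does better than 1444.

1444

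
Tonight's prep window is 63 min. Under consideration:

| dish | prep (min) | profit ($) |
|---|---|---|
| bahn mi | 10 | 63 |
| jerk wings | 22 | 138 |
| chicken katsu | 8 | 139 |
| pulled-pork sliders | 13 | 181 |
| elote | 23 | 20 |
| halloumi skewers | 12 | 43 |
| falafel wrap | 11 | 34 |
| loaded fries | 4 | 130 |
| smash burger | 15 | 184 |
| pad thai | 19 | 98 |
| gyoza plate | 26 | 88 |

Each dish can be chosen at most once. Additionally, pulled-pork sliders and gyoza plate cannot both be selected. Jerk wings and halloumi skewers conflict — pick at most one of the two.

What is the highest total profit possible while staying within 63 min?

772

A density-first pass picks bahn mi + chicken katsu + pulled-pork sliders + halloumi skewers + loaded fries + smash burger — 740 at 62 min.
Replace bahn mi and halloumi skewers with jerk wings: the trade gains 32 net, giving 772 at 62 min.
Next best is bahn mi + chicken katsu + pulled-pork sliders + halloumi skewers + loaded fries + smash burger at 740 (62 min) — short by 32.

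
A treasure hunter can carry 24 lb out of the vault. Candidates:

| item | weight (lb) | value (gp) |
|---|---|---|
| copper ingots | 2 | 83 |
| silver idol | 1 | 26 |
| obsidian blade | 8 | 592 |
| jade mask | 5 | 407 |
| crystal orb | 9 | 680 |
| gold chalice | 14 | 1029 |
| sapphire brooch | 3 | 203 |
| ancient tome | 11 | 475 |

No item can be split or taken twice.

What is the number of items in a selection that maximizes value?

4

The maximum value within 24 lb is 1762.
copper ingots + obsidian blade + jade mask + crystal orb hits 1762 at 24 lb.
Every optimal selection uses 4 items.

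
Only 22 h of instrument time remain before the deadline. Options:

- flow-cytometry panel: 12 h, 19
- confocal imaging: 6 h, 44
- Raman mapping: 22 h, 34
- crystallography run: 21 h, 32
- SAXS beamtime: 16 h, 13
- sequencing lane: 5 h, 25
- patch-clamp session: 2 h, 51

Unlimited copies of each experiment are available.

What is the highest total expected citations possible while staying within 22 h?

11×patch-clamp session uses 22 of the 22 h and totals 561.
That's the maximum — no swap from here does better than 561.

561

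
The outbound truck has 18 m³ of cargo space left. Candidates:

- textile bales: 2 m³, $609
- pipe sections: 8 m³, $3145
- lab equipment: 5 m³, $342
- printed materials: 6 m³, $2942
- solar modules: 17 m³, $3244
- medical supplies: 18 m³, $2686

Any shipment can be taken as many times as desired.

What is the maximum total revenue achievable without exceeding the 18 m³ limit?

Best packing: 3×printed materials — 18 m³, 8826 total.
That's the maximum — no swap from here does better than 8826.

8826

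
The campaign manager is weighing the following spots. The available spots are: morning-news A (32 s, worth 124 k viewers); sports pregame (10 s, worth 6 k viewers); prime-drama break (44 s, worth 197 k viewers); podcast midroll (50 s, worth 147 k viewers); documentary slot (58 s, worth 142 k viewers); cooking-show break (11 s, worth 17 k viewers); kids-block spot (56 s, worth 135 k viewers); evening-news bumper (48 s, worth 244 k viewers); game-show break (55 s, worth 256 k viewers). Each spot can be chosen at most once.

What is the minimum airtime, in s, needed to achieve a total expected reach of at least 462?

103

Look for the lowest-airtime combination reaching 462.
evening-news bumper + game-show break: 500 expected reach at 103 s.
No combination under 103 s hits 462.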